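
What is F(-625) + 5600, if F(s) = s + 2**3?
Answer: 4983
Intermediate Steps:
F(s) = 8 + s (F(s) = s + 8 = 8 + s)
F(-625) + 5600 = (8 - 625) + 5600 = -617 + 5600 = 4983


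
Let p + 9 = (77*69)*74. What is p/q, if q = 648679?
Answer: 393153/648679 ≈ 0.60608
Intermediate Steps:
p = 393153 (p = -9 + (77*69)*74 = -9 + 5313*74 = -9 + 393162 = 393153)
p/q = 393153/648679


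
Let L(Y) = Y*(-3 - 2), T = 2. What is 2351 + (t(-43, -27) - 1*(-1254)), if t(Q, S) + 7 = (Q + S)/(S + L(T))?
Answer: 133196/37 ≈ 3599.9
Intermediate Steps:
L(Y) = -5*Y (L(Y) = Y*(-5) = -5*Y)
t(Q, S) = -7 + (Q + S)/(-10 + S) (t(Q, S) = -7 + (Q + S)/(S - 5*2) = -7 + (Q + S)/(S - 10) = -7 + (Q + S)/(-10 + S))
2351 + (t(-43, -27) - 1*(-1254)) = 2351 + ((70 - 43 - 6*(-27))/(-10 - 27) - 1*(-1254)) = 2351 + ((70 - 43 + 162)/(-37) + 1254) = 2351 + (-1/37*189 + 1254) = 2351 + (-189/37 + 1254) = 2351 + 46209/37 = 133196/37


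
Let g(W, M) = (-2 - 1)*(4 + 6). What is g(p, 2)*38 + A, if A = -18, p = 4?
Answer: -1158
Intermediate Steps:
g(W, M) = -30 (g(W, M) = -3*10 = -30)
g(p, 2)*38 + A = -30*38 - 18 = -1140 - 18 = -1158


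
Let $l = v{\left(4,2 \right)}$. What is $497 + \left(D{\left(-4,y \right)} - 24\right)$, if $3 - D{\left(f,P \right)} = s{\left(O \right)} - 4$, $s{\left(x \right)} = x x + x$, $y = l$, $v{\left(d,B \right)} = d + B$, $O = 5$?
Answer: $450$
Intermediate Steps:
$v{\left(d,B \right)} = B + d$
$l = 6$ ($l = 2 + 4 = 6$)
$y = 6$
$s{\left(x \right)} = x + x^{2}$ ($s{\left(x \right)} = x^{2} + x = x + x^{2}$)
$D{\left(f,P \right)} = -23$ ($D{\left(f,P \right)} = 3 - \left(5 \left(1 + 5\right) - 4\right) = 3 - \left(5 \cdot 6 - 4\right) = 3 - \left(30 - 4\right) = 3 - 26 = -23$)
$497 + \left(D{\left(-4,y \right)} - 24\right) = 497 - 47 = 450$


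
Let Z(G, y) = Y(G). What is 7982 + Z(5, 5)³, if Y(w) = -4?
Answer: 7918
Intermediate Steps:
Z(G, y) = -4
7982 + Z(5, 5)³ = 7982 + (-4)³ = 7982 - 64 = 7918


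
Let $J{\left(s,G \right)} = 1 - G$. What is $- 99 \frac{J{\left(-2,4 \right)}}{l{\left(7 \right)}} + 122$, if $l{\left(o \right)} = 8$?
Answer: $\frac{1273}{8} \approx 159.13$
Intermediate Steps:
$- 99 \frac{J{\left(-2,4 \right)}}{l{\left(7 \right)}} + 122 = - 99 \frac{1 - 4}{8} + 122 = - 99 \left(1 - 4\right) \frac{1}{8} + 122 = - 99 \left(\left(-3\right) \frac{1}{8}\right) + 122 = \left(-99\right) \left(- \frac{3}{8}\right) + 122 = \frac{297}{8} + 122 = \frac{1273}{8}$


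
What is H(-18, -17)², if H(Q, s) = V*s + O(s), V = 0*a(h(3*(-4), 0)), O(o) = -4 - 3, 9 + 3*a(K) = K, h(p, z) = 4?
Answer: 49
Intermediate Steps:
a(K) = -3 + K/3
O(o) = -7
V = 0 (V = 0*(-3 + (⅓)*4) = 0*(-3 + 4/3) = 0*(-5/3) = 0)
H(Q, s) = -7 (H(Q, s) = 0*s - 7 = 0 - 7 = -7)
H(-18, -17)² = (-7)² = 49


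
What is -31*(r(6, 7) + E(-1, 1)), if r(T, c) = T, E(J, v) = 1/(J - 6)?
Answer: -1271/7 ≈ -181.57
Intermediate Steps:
E(J, v) = 1/(-6 + J)
-31*(r(6, 7) + E(-1, 1)) = -31*(6 + 1/(-6 - 1)) = -31*(6 + 1/(-7)) = -31*(6 - ⅐) = -31*41/7 = -1271/7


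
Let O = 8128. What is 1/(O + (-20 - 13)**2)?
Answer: 1/9217 ≈ 0.00010850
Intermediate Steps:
1/(O + (-20 - 13)**2) = 1/(8128 + (-20 - 13)**2) = 1/(8128 + (-33)**2) = 1/(8128 + 1089) = 1/9217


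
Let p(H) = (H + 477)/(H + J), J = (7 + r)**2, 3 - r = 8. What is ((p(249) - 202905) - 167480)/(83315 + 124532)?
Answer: -8518789/4780481 ≈ -1.7820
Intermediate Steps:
r = -5 (r = 3 - 1*8 = 3 - 8 = -5)
J = 4 (J = (7 - 5)**2 = 2**2 = 4)
p(H) = (477 + H)/(4 + H) (p(H) = (H + 477)/(H + 4) = (477 + H)/(4 + H))
((p(249) - 202905) - 167480)/(83315 + 124532) = (((477 + 249)/(4 + 249) - 202905) - 167480)/(83315 + 124532) = ((726/253 - 202905) - 167480)/207847 = (((1/253)*726 - 202905) - 167480)*(1/207847) = ((66/23 - 202905) - 167480)*(1/207847) = (-4666749/23 - 167480)*(1/207847) = -8518789/23*1/207847 = -8518789/4780481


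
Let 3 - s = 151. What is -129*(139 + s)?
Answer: 1161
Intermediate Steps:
s = -148 (s = 3 - 1*151 = 3 - 151 = -148)
-129*(139 + s) = -129*(139 - 148) = -129*(-9) = 1161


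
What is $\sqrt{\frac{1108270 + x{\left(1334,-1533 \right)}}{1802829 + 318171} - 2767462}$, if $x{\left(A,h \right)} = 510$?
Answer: $\frac{i \sqrt{1244981566741962}}{21210} \approx 1663.6 i$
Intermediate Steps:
$\sqrt{\frac{1108270 + x{\left(1334,-1533 \right)}}{1802829 + 318171} - 2767462} = \sqrt{\frac{1108270 + 510}{1802829 + 318171} - 2767462} = \sqrt{\frac{1108780}{2121000} - 2767462} = \sqrt{1108780 \cdot \frac{1}{2121000} - 2767462} = \sqrt{\frac{55439}{106050} - 2767462} = \sqrt{- \frac{293489289661}{106050}} = \frac{i \sqrt{1244981566741962}}{21210}$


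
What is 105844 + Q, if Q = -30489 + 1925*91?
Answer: 250530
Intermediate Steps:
Q = 144686 (Q = -30489 + 175175 = 144686)
105844 + Q = 105844 + 144686 = 250530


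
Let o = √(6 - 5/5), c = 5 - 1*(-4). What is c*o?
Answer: 9*√5 ≈ 20.125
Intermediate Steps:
c = 9 (c = 5 + 4 = 9)
o = √5 (o = √(6 - 5*⅕) = √(6 - 1) = √5 ≈ 2.2361)
c*o = 9*√5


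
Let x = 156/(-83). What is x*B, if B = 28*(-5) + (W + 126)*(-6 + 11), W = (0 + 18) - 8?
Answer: -84240/83 ≈ -1014.9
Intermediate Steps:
W = 10 (W = 18 - 8 = 10)
B = 540 (B = 28*(-5) + (10 + 126)*(-6 + 11) = -140 + 136*5 = -140 + 680 = 540)
x = -156/83 (x = 156*(-1/83) = -156/83 ≈ -1.8795)
x*B = -156/83*540 = -84240/83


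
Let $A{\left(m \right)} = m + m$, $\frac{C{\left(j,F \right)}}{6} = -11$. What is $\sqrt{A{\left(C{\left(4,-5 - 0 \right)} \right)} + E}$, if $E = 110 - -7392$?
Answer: $\sqrt{7370} \approx 85.849$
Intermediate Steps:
$C{\left(j,F \right)} = -66$ ($C{\left(j,F \right)} = 6 \left(-11\right) = -66$)
$A{\left(m \right)} = 2 m$
$E = 7502$ ($E = 110 + 7392 = 7502$)
$\sqrt{A{\left(C{\left(4,-5 - 0 \right)} \right)} + E} = \sqrt{2 \left(-66\right) + 7502} = \sqrt{-132 + 7502} = \sqrt{7370}$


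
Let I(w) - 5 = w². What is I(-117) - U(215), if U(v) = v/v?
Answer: 13693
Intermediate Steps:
U(v) = 1
I(w) = 5 + w²
I(-117) - U(215) = (5 + (-117)²) - 1*1 = (5 + 13689) - 1 = 13694 - 1 = 13693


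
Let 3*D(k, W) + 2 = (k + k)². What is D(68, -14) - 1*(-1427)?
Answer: 22775/3 ≈ 7591.7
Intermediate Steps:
D(k, W) = -⅔ + 4*k²/3 (D(k, W) = -⅔ + (k + k)²/3 = -⅔ + (2*k)²/3 = -⅔ + (4*k²)/3 = -⅔ + 4*k²/3)
D(68, -14) - 1*(-1427) = (-⅔ + (4/3)*68²) - 1*(-1427) = (-⅔ + (4/3)*4624) + 1427 = (-⅔ + 18496/3) + 1427 = 18494/3 + 1427 = 22775/3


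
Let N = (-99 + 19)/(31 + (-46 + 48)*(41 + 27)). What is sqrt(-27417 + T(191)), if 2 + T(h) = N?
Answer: I*sqrt(764701851)/167 ≈ 165.59*I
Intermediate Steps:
N = -80/167 (N = -80/(31 + 2*68) = -80/(31 + 136) = -80/167 ≈ -0.47904)
T(h) = -414/167 (T(h) = -2 - 80/167 = -414/167)
sqrt(-27417 + T(191)) = sqrt(-27417 - 414/167) = sqrt(-4579053/167) = I*sqrt(764701851)/167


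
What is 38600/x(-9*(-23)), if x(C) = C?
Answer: 38600/207 ≈ 186.47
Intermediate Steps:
38600/x(-9*(-23)) = 38600/((-9*(-23))) = 38600/207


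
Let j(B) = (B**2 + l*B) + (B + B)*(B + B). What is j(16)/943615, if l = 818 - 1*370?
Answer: 8448/943615 ≈ 0.0089528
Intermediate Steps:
l = 448 (l = 818 - 370 = 448)
j(B) = 5*B**2 + 448*B (j(B) = (B**2 + 448*B) + (B + B)*(B + B) = (B**2 + 448*B) + (2*B)*(2*B) = (B**2 + 448*B) + 4*B**2 = 5*B**2 + 448*B)
j(16)/943615 = (16*(448 + 5*16))/943615 = (16*(448 + 80))*(1/943615) = (16*528)*(1/943615) = 8448*(1/943615) = 8448/943615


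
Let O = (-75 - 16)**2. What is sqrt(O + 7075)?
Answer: 2*sqrt(3839) ≈ 123.92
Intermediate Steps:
O = 8281 (O = (-91)**2 = 8281)
sqrt(O + 7075) = sqrt(8281 + 7075) = sqrt(15356) = 2*sqrt(3839)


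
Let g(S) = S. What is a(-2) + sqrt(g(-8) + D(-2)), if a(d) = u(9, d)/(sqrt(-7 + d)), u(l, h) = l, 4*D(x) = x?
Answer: I*(-6 + sqrt(34))/2 ≈ -0.084524*I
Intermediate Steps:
D(x) = x/4
a(d) = 9/sqrt(-7 + d) (a(d) = 9/(sqrt(-7 + d)) = 9/sqrt(-7 + d))
a(-2) + sqrt(g(-8) + D(-2)) = 9/sqrt(-7 - 2) + sqrt(-8 + (1/4)*(-2)) = 9/sqrt(-9) + sqrt(-8 - 1/2) = 9*(-I/3) + sqrt(-17/2) = -3*I + I*sqrt(34)/2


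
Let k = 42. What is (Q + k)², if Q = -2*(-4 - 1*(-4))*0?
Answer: 1764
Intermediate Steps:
Q = 0 (Q = -2*(-4 + 4)*0 = -2*0*0 = 0*0 = 0)
(Q + k)² = (0 + 42)² = 42² = 1764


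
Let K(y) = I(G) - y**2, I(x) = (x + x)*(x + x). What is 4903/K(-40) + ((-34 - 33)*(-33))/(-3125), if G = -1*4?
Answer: -18717971/4800000 ≈ -3.8996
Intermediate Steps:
G = -4
I(x) = 4*x**2 (I(x) = (2*x)*(2*x) = 4*x**2)
K(y) = 64 - y**2 (K(y) = 4*(-4)**2 - y**2 = 4*16 - y**2 = 64 - y**2)
4903/K(-40) + ((-34 - 33)*(-33))/(-3125) = 4903/(64 - 1*(-40)**2) + ((-34 - 33)*(-33))/(-3125) = 4903/(64 - 1*1600) - 67*(-33)*(-1/3125) = 4903/(64 - 1600) + 2211*(-1/3125) = 4903/(-1536) - 2211/3125 = 4903*(-1/1536) - 2211/3125 = -4903/1536 - 2211/3125 = -18717971/4800000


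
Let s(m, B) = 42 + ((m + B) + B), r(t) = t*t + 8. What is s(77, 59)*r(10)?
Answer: 25596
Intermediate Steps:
r(t) = 8 + t² (r(t) = t² + 8 = 8 + t²)
s(m, B) = 42 + m + 2*B (s(m, B) = 42 + ((B + m) + B) = 42 + (m + 2*B) = 42 + m + 2*B)
s(77, 59)*r(10) = (42 + 77 + 2*59)*(8 + 10²) = (42 + 77 + 118)*(8 + 100) = 237*108 = 25596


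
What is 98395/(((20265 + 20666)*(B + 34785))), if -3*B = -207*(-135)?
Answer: 1789/18954774 ≈ 9.4383e-5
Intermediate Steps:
B = -9315 (B = -(-69)*(-135) = -⅓*27945 = -9315)
98395/(((20265 + 20666)*(B + 34785))) = 98395/(((20265 + 20666)*(-9315 + 34785))) = 98395/((40931*25470)) = 98395/1042512570 = 98395*(1/1042512570) = 1789/18954774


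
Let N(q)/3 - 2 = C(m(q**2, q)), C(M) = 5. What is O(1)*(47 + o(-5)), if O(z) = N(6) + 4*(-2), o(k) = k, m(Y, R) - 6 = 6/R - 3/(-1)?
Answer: 546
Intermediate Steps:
m(Y, R) = 9 + 6/R (m(Y, R) = 6 + (6/R - 3/(-1)) = 6 + (6/R - 3*(-1)) = 6 + (6/R + 3) = 6 + (3 + 6/R) = 9 + 6/R)
N(q) = 21 (N(q) = 6 + 3*5 = 6 + 15 = 21)
O(z) = 13 (O(z) = 21 + 4*(-2) = 21 - 8 = 13)
O(1)*(47 + o(-5)) = 13*(47 - 5) = 13*42 = 546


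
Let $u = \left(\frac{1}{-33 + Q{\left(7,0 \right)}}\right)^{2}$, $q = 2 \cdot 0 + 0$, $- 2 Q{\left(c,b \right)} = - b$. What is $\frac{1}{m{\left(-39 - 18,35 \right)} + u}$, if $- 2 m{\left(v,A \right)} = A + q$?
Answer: $- \frac{2178}{38113} \approx -0.057146$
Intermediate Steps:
$Q{\left(c,b \right)} = \frac{b}{2}$ ($Q{\left(c,b \right)} = - \frac{\left(-1\right) b}{2} = \frac{b}{2}$)
$q = 0$ ($q = 0 + 0 = 0$)
$m{\left(v,A \right)} = - \frac{A}{2}$ ($m{\left(v,A \right)} = - \frac{A + 0}{2} = - \frac{A}{2}$)
$u = \frac{1}{1089}$ ($u = \left(\frac{1}{-33 + \frac{1}{2} \cdot 0}\right)^{2} = \left(\frac{1}{-33 + 0}\right)^{2} = \left(\frac{1}{-33}\right)^{2} = \left(- \frac{1}{33}\right)^{2} = \frac{1}{1089} \approx 0.00091827$)
$\frac{1}{m{\left(-39 - 18,35 \right)} + u} = \frac{1}{\left(- \frac{1}{2}\right) 35 + \frac{1}{1089}} = \frac{1}{- \frac{35}{2} + \frac{1}{1089}} = \frac{1}{- \frac{38113}{2178}} = - \frac{2178}{38113}$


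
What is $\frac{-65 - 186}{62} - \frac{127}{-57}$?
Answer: $- \frac{6433}{3534} \approx -1.8203$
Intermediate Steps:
$\frac{-65 - 186}{62} - \frac{127}{-57} = \left(-65 - 186\right) \frac{1}{62} - - \frac{127}{57} = \left(-251\right) \frac{1}{62} + \frac{127}{57} = - \frac{251}{62} + \frac{127}{57} = - \frac{6433}{3534}$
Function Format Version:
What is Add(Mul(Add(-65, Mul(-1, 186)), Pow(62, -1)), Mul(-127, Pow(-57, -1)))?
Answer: Rational(-6433, 3534) ≈ -1.8203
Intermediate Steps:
Add(Mul(Add(-65, Mul(-1, 186)), Pow(62, -1)), Mul(-127, Pow(-57, -1))) = Add(Mul(Add(-65, -186), Rational(1, 62)), Mul(-127, Rational(-1, 57))) = Add(Mul(-251, Rational(1, 62)), Rational(127, 57)) = Add(Rational(-251, 62), Rational(127, 57)) = Rational(-6433, 3534)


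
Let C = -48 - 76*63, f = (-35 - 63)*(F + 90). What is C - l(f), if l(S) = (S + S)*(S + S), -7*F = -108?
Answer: -427005732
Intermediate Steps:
F = 108/7 (F = -1/7*(-108) = 108/7 ≈ 15.429)
f = -10332 (f = (-35 - 63)*(108/7 + 90) = -98*738/7 = -10332)
l(S) = 4*S**2 (l(S) = (2*S)*(2*S) = 4*S**2)
C = -4836 (C = -48 - 4788 = -4836)
C - l(f) = -4836 - 4*(-10332)**2 = -4836 - 4*106750224 = -4836 - 1*427000896 = -4836 - 427000896 = -427005732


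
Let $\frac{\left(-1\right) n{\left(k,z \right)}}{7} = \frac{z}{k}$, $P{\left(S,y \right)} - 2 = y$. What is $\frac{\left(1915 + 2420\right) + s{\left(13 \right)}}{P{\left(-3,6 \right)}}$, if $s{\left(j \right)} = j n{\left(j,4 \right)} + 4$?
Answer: $\frac{4311}{8} \approx 538.88$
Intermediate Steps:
$P{\left(S,y \right)} = 2 + y$
$n{\left(k,z \right)} = - \frac{7 z}{k}$ ($n{\left(k,z \right)} = - 7 \frac{z}{k} = - \frac{7 z}{k}$)
$s{\left(j \right)} = -24$ ($s{\left(j \right)} = j \left(\left(-7\right) 4 \frac{1}{j}\right) + 4 = j \left(- \frac{28}{j}\right) + 4 = -28 + 4 = -24$)
$\frac{\left(1915 + 2420\right) + s{\left(13 \right)}}{P{\left(-3,6 \right)}} = \frac{\left(1915 + 2420\right) - 24}{2 + 6} = \frac{4335 - 24}{8} = 4311 \cdot \frac{1}{8} = \frac{4311}{8}$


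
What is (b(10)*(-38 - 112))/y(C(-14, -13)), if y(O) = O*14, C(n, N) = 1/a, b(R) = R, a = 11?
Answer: -8250/7 ≈ -1178.6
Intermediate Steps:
C(n, N) = 1/11
y(O) = 14*O
(b(10)*(-38 - 112))/y(C(-14, -13)) = (10*(-38 - 112))/((14*(1/11))) = (10*(-150))/(14/11) = -1500*11/14 = -8250/7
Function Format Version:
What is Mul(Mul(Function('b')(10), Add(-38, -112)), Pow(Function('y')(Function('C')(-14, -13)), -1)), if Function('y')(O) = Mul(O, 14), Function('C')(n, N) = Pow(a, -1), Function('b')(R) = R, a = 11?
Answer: Rational(-8250, 7) ≈ -1178.6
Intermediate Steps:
Function('C')(n, N) = Rational(1, 11) (Function('C')(n, N) = Pow(11, -1) = Rational(1, 11))
Function('y')(O) = Mul(14, O)
Mul(Mul(Function('b')(10), Add(-38, -112)), Pow(Function('y')(Function('C')(-14, -13)), -1)) = Mul(Mul(10, Add(-38, -112)), Pow(Mul(14, Rational(1, 11)), -1)) = Mul(Mul(10, -150), Pow(Rational(14, 11), -1)) = Mul(-1500, Rational(11, 14)) = Rational(-8250, 7)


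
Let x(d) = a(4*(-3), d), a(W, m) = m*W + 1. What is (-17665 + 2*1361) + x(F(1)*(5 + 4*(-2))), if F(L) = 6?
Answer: -14726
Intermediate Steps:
a(W, m) = 1 + W*m (a(W, m) = W*m + 1 = 1 + W*m)
x(d) = 1 - 12*d (x(d) = 1 + (4*(-3))*d = 1 - 12*d)
(-17665 + 2*1361) + x(F(1)*(5 + 4*(-2))) = (-17665 + 2*1361) + (1 - 72*(5 + 4*(-2))) = (-17665 + 2722) + (1 - 72*(5 - 8)) = -14943 + (1 - 72*(-3)) = -14943 + (1 - 12*(-18)) = -14943 + (1 + 216) = -14943 + 217 = -14726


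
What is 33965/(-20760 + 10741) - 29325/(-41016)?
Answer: -366433755/136979768 ≈ -2.6751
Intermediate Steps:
33965/(-20760 + 10741) - 29325/(-41016) = 33965/(-10019) - 29325*(-1/41016) = 33965*(-1/10019) + 9775/13672 = -33965/10019 + 9775/13672 = -366433755/136979768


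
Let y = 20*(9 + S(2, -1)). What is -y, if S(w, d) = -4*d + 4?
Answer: -340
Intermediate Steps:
S(w, d) = 4 - 4*d
y = 340 (y = 20*(9 + (4 - 4*(-1))) = 20*(9 + (4 + 4)) = 20*(9 + 8) = 20*17 = 340)
-y = -1*340 = -340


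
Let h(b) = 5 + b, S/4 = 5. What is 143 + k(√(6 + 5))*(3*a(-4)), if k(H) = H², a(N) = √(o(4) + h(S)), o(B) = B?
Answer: 143 + 33*√29 ≈ 320.71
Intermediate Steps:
S = 20 (S = 4*5 = 20)
a(N) = √29 (a(N) = √(4 + (5 + 20)) = √(4 + 25) = √29)
143 + k(√(6 + 5))*(3*a(-4)) = 143 + (√(6 + 5))²*(3*√29) = 143 + (√11)²*(3*√29) = 143 + 11*(3*√29) = 143 + 33*√29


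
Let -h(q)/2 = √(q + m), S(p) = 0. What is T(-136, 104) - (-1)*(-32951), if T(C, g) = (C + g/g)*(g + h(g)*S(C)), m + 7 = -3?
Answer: -46991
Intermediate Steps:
m = -10 (m = -7 - 3 = -10)
h(q) = -2*√(-10 + q) (h(q) = -2*√(q - 10) = -2*√(-10 + q))
T(C, g) = g*(1 + C) (T(C, g) = (C + g/g)*(g - 2*√(-10 + g)*0) = (C + 1)*(g + 0) = (1 + C)*g = g*(1 + C))
T(-136, 104) - (-1)*(-32951) = 104*(1 - 136) - (-1)*(-32951) = 104*(-135) - 1*32951 = -14040 - 32951 = -46991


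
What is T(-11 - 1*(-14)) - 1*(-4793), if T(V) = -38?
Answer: 4755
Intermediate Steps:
T(-11 - 1*(-14)) - 1*(-4793) = -38 - 1*(-4793) = -38 + 4793 = 4755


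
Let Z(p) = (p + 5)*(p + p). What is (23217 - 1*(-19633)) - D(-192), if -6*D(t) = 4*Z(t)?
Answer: 90722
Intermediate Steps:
Z(p) = 2*p*(5 + p) (Z(p) = (5 + p)*(2*p) = 2*p*(5 + p))
D(t) = -4*t*(5 + t)/3 (D(t) = -2*2*t*(5 + t)/3 = -4*t*(5 + t)/3)
(23217 - 1*(-19633)) - D(-192) = (23217 - 1*(-19633)) - (-4)*(-192)*(5 - 192)/3 = (23217 + 19633) - (-4)*(-192)*(-187)/3 = 42850 - 1*(-47872) = 42850 + 47872 = 90722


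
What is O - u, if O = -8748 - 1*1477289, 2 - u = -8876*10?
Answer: -1574799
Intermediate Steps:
u = 88762 (u = 2 - (-8876)*10 = 2 - 1*(-88760) = 2 + 88760 = 88762)
O = -1486037 (O = -8748 - 1477289 = -1486037)
O - u = -1486037 - 1*88762 = -1486037 - 88762 = -1574799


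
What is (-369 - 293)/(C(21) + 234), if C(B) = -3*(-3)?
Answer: -662/243 ≈ -2.7243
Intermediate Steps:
C(B) = 9
(-369 - 293)/(C(21) + 234) = (-369 - 293)/(9 + 234) = -662/243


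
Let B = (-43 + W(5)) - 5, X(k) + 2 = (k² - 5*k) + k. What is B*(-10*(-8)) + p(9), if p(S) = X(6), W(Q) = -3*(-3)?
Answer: -3110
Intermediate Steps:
W(Q) = 9
X(k) = -2 + k² - 4*k (X(k) = -2 + ((k² - 5*k) + k) = -2 + (k² - 4*k) = -2 + k² - 4*k)
p(S) = 10 (p(S) = -2 + 6² - 4*6 = -2 + 36 - 24 = 10)
B = -39 (B = (-43 + 9) - 5 = -34 - 5 = -39)
B*(-10*(-8)) + p(9) = -(-390)*(-8) + 10 = -39*80 + 10 = -3120 + 10 = -3110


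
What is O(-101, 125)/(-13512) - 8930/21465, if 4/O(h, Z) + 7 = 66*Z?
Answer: -16576971179/39845986074 ≈ -0.41603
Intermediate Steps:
O(h, Z) = 4/(-7 + 66*Z)
O(-101, 125)/(-13512) - 8930/21465 = (4/(-7 + 66*125))/(-13512) - 8930/21465 = (4/(-7 + 8250))*(-1/13512) - 8930*1/21465 = (4/8243)*(-1/13512) - 1786/4293 = -1/27844854 - 1786/4293 = -16576971179/39845986074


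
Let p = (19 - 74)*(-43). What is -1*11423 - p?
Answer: -13788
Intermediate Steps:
p = 2365 (p = -55*(-43) = 2365)
-1*11423 - p = -1*11423 - 1*2365 = -11423 - 2365 = -13788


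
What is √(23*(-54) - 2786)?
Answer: 2*I*√1007 ≈ 63.467*I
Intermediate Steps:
√(23*(-54) - 2786) = √(-1242 - 2786) = √(-4028) = 2*I*√1007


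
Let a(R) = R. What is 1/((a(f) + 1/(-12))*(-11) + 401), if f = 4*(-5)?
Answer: 12/7463 ≈ 0.0016079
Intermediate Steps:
f = -20
1/((a(f) + 1/(-12))*(-11) + 401) = 1/((-20 + 1/(-12))*(-11) + 401) = 1/((-20 - 1/12)*(-11) + 401) = 1/(-241/12*(-11) + 401) = 1/(2651/12 + 401) = 1/(7463/12) = 12/7463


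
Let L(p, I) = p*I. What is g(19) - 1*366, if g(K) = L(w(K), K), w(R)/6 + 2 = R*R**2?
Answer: 781332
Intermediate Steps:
w(R) = -12 + 6*R**3 (w(R) = -12 + 6*(R*R**2) = -12 + 6*R**3)
L(p, I) = I*p
g(K) = K*(-12 + 6*K**3)
g(19) - 1*366 = 6*19*(-2 + 19**3) - 1*366 = 6*19*(-2 + 6859) - 366 = 6*19*6857 - 366 = 781698 - 366 = 781332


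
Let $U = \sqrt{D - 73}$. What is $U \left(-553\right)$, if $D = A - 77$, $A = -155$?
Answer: $- 553 i \sqrt{305} \approx - 9657.7 i$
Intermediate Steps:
$D = -232$ ($D = -155 - 77 = -232$)
$U = i \sqrt{305}$ ($U = \sqrt{-232 - 73} = \sqrt{-305} = i \sqrt{305} \approx 17.464 i$)
$U \left(-553\right) = i \sqrt{305} \left(-553\right) = - 553 i \sqrt{305}$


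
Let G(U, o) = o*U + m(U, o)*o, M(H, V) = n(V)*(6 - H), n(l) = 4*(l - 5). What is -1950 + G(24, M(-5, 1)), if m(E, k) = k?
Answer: 24802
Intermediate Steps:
n(l) = -20 + 4*l (n(l) = 4*(-5 + l) = -20 + 4*l)
M(H, V) = (-20 + 4*V)*(6 - H)
G(U, o) = o² + U*o (G(U, o) = o*U + o*o = U*o + o² = o² + U*o)
-1950 + G(24, M(-5, 1)) = -1950 + (-4*(-6 - 5)*(-5 + 1))*(24 - 4*(-6 - 5)*(-5 + 1)) = -1950 + (-4*(-11)*(-4))*(24 - 4*(-11)*(-4)) = -1950 - 176*(24 - 176) = -1950 - 176*(-152) = -1950 + 26752 = 24802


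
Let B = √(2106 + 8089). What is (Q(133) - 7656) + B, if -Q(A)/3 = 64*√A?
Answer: -7656 + √10195 - 192*√133 ≈ -9769.3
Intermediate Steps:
Q(A) = -192*√A
B = √10195 ≈ 100.97
(Q(133) - 7656) + B = (-192*√133 - 7656) + √10195 = (-7656 - 192*√133) + √10195 = -7656 + √10195 - 192*√133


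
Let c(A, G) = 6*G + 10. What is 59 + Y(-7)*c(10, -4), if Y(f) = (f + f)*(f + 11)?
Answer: 843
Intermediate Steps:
c(A, G) = 10 + 6*G
Y(f) = 2*f*(11 + f) (Y(f) = (2*f)*(11 + f) = 2*f*(11 + f))
59 + Y(-7)*c(10, -4) = 59 + (2*(-7)*(11 - 7))*(10 + 6*(-4)) = 59 + (2*(-7)*4)*(10 - 24) = 59 - 56*(-14) = 59 + 784 = 843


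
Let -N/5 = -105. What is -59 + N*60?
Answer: 31441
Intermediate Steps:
N = 525 (N = -5*(-105) = 525)
-59 + N*60 = -59 + 525*60 = -59 + 31500 = 31441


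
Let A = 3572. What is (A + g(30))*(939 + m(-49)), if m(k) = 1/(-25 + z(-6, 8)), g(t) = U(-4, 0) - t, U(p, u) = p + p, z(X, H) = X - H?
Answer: 43138360/13 ≈ 3.3183e+6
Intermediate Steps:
U(p, u) = 2*p
g(t) = -8 - t (g(t) = 2*(-4) - t = -8 - t)
m(k) = -1/39 (m(k) = 1/(-25 + (-6 - 1*8)) = 1/(-25 + (-6 - 8)) = 1/(-25 - 14) = 1/(-39) = -1/39)
(A + g(30))*(939 + m(-49)) = (3572 + (-8 - 1*30))*(939 - 1/39) = (3572 + (-8 - 30))*(36620/39) = (3572 - 38)*(36620/39) = 3534*(36620/39) = 43138360/13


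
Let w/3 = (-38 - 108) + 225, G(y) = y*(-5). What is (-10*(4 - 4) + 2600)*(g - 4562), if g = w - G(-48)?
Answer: -11869000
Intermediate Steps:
G(y) = -5*y
w = 237 (w = 3*((-38 - 108) + 225) = 3*(-146 + 225) = 3*79 = 237)
g = -3 (g = 237 - (-5)*(-48) = 237 - 1*240 = 237 - 240 = -3)
(-10*(4 - 4) + 2600)*(g - 4562) = (-10*(4 - 4) + 2600)*(-3 - 4562) = (-10*0 + 2600)*(-4565) = (0 + 2600)*(-4565) = 2600*(-4565) = -11869000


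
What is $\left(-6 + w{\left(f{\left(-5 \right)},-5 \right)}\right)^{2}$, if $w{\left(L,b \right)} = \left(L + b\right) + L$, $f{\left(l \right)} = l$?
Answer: $441$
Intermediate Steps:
$w{\left(L,b \right)} = b + 2 L$
$\left(-6 + w{\left(f{\left(-5 \right)},-5 \right)}\right)^{2} = \left(-6 + \left(-5 + 2 \left(-5\right)\right)\right)^{2} = \left(-6 - 15\right)^{2} = \left(-21\right)^{2} = 441$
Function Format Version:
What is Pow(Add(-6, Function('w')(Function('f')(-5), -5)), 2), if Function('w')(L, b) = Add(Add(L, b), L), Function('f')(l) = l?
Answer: 441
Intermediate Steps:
Function('w')(L, b) = Add(b, Mul(2, L))
Pow(Add(-6, Function('w')(Function('f')(-5), -5)), 2) = Pow(Add(-6, Add(-5, Mul(2, -5))), 2) = Pow(Add(-6, Add(-5, -10)), 2) = Pow(Add(-6, -15), 2) = Pow(-21, 2) = 441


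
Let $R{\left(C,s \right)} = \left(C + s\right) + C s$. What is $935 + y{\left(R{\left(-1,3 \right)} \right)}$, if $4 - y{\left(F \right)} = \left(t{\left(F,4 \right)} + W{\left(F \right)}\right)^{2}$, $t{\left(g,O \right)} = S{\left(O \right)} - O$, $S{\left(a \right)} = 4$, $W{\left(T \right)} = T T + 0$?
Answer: $938$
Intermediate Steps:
$W{\left(T \right)} = T^{2}$ ($W{\left(T \right)} = T^{2} + 0 = T^{2}$)
$t{\left(g,O \right)} = 4 - O$
$R{\left(C,s \right)} = C + s + C s$
$y{\left(F \right)} = 4 - F^{4}$ ($y{\left(F \right)} = 4 - \left(\left(4 - 4\right) + F^{2}\right)^{2} = 4 - \left(0 + F^{2}\right)^{2} = 4 - \left(F^{2}\right)^{2} = 4 - F^{4}$)
$935 + y{\left(R{\left(-1,3 \right)} \right)} = 935 + \left(4 - \left(-1 + 3 - 3\right)^{4}\right) = 935 + \left(4 - \left(-1\right)^{4}\right) = 935 + \left(4 - 1\right) = 935 + 3 = 938$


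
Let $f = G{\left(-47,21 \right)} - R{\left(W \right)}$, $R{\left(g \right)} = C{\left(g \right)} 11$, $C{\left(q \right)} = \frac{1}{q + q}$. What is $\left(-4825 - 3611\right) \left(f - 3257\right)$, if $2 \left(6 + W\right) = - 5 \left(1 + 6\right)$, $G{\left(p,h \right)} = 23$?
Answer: $\frac{1282162332}{47} \approx 2.728 \cdot 10^{7}$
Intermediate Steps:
$C{\left(q \right)} = \frac{1}{2 q}$
$W = - \frac{47}{2}$ ($W = -6 + \frac{\left(-5\right) \left(1 + 6\right)}{2} = -6 + \frac{\left(-5\right) 7}{2} = -6 + \frac{1}{2} \left(-35\right) = -6 - \frac{35}{2} = - \frac{47}{2} \approx -23.5$)
$R{\left(g \right)} = \frac{11}{2 g}$ ($R{\left(g \right)} = \frac{1}{2 g} 11 = \frac{11}{2 g}$)
$f = \frac{1092}{47}$ ($f = 23 - \frac{11}{2 \left(- \frac{47}{2}\right)} = 23 - \frac{11}{2} \left(- \frac{2}{47}\right) = 23 - - \frac{11}{47} = 23 + \frac{11}{47} = \frac{1092}{47} \approx 23.234$)
$\left(-4825 - 3611\right) \left(f - 3257\right) = \left(-4825 - 3611\right) \left(\frac{1092}{47} - 3257\right) = \left(-8436\right) \left(- \frac{151987}{47}\right) = \frac{1282162332}{47}$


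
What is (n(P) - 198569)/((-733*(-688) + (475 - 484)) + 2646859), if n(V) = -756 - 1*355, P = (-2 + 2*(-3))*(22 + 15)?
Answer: -99840/1575577 ≈ -0.063367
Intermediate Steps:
P = -296 (P = (-2 - 6)*37 = -8*37 = -296)
n(V) = -1111 (n(V) = -756 - 355 = -1111)
(n(P) - 198569)/((-733*(-688) + (475 - 484)) + 2646859) = (-1111 - 198569)/((-733*(-688) + (475 - 484)) + 2646859) = -199680/((504304 - 9) + 2646859) = -199680/(504295 + 2646859) = -199680/3151154 = -199680*1/3151154 = -99840/1575577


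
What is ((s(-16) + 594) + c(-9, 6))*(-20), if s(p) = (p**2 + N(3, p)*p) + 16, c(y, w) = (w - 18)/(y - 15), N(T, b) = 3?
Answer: -16370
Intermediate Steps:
c(y, w) = (-18 + w)/(-15 + y)
s(p) = 16 + p**2 + 3*p (s(p) = (p**2 + 3*p) + 16 = 16 + p**2 + 3*p)
((s(-16) + 594) + c(-9, 6))*(-20) = (((16 + (-16)**2 + 3*(-16)) + 594) + (-18 + 6)/(-15 - 9))*(-20) = (((16 + 256 - 48) + 594) - 12/(-24))*(-20) = ((224 + 594) - 1/24*(-12))*(-20) = (818 + 1/2)*(-20) = (1637/2)*(-20) = -16370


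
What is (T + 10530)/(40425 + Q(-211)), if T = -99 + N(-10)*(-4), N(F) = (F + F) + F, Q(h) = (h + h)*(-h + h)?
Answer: 3517/13475 ≈ 0.26100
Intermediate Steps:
Q(h) = 0 (Q(h) = (2*h)*0 = 0)
N(F) = 3*F (N(F) = 2*F + F = 3*F)
T = 21 (T = -99 + (3*(-10))*(-4) = -99 - 30*(-4) = -99 + 120 = 21)
(T + 10530)/(40425 + Q(-211)) = (21 + 10530)/(40425 + 0) = 10551/40425 = 10551*(1/40425) = 3517/13475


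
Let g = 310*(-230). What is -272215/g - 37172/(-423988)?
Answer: 5903312851/1511517220 ≈ 3.9056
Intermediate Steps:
g = -71300
-272215/g - 37172/(-423988) = -272215/(-71300) - 37172/(-423988) = -272215*(-1/71300) - 37172*(-1/423988) = 54443/14260 + 9293/105997 = 5903312851/1511517220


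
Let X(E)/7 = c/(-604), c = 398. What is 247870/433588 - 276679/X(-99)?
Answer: 18114841473507/301994042 ≈ 59984.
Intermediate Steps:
X(E) = -1393/302 (X(E) = 7*(398/(-604)) = 7*(398*(-1/604)) = 7*(-199/302) = -1393/302)
247870/433588 - 276679/X(-99) = 247870/433588 - 276679/(-1393/302) = 247870*(1/433588) - 276679*(-302/1393) = 123935/216794 + 83557058/1393 = 18114841473507/301994042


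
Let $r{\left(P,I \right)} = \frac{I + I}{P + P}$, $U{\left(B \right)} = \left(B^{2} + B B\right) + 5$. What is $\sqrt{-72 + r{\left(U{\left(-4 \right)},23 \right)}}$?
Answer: $\frac{i \sqrt{97717}}{37} \approx 8.4486 i$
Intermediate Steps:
$U{\left(B \right)} = 5 + 2 B^{2}$ ($U{\left(B \right)} = \left(B^{2} + B^{2}\right) + 5 = 2 B^{2} + 5 = 5 + 2 B^{2}$)
$r{\left(P,I \right)} = \frac{I}{P}$ ($r{\left(P,I \right)} = \frac{2 I}{2 P} = 2 I \frac{1}{2 P} = \frac{I}{P}$)
$\sqrt{-72 + r{\left(U{\left(-4 \right)},23 \right)}} = \sqrt{-72 + \frac{23}{5 + 2 \left(-4\right)^{2}}} = \sqrt{-72 + \frac{23}{5 + 2 \cdot 16}} = \sqrt{-72 + \frac{23}{5 + 32}} = \sqrt{-72 + \frac{23}{37}} = \sqrt{- \frac{2641}{37}} = \frac{i \sqrt{97717}}{37}$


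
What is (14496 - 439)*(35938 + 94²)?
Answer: 629388118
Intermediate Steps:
(14496 - 439)*(35938 + 94²) = 14057*(35938 + 8836) = 14057*44774 = 629388118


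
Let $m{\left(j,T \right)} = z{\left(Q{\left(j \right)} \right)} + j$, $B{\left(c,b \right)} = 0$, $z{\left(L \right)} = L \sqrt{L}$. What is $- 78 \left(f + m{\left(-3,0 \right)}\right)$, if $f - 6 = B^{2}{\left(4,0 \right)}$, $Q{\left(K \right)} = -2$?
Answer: $-234 + 156 i \sqrt{2} \approx -234.0 + 220.62 i$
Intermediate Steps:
$z{\left(L \right)} = L^{\frac{3}{2}}$
$m{\left(j,T \right)} = j - 2 i \sqrt{2}$ ($m{\left(j,T \right)} = \left(-2\right)^{\frac{3}{2}} + j = - 2 i \sqrt{2} + j = j - 2 i \sqrt{2}$)
$f = 6$ ($f = 6 + 0^{2} = 6 + 0 = 6$)
$- 78 \left(f + m{\left(-3,0 \right)}\right) = - 78 \left(6 - \left(3 + 2 i \sqrt{2}\right)\right) = - 78 \left(3 - 2 i \sqrt{2}\right) = -234 + 156 i \sqrt{2}$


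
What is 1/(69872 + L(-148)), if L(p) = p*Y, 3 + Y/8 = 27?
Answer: 1/41456 ≈ 2.4122e-5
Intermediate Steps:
Y = 192 (Y = -24 + 8*27 = -24 + 216 = 192)
L(p) = 192*p (L(p) = p*192 = 192*p)
1/(69872 + L(-148)) = 1/(69872 + 192*(-148)) = 1/(69872 - 28416) = 1/41456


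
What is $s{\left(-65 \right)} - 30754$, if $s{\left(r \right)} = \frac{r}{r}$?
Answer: $-30753$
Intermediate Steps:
$s{\left(r \right)} = 1$
$s{\left(-65 \right)} - 30754 = 1 - 30754 = -30753$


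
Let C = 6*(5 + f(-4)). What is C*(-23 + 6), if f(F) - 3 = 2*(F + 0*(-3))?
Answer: 0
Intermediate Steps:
f(F) = 3 + 2*F (f(F) = 3 + 2*(F + 0*(-3)) = 3 + 2*(F + 0) = 3 + 2*F)
C = 0 (C = 6*(5 + (3 + 2*(-4))) = 6*(5 + (3 - 8)) = 6*(5 - 5) = 6*0 = 0)
C*(-23 + 6) = 0*(-23 + 6) = 0*(-17) = 0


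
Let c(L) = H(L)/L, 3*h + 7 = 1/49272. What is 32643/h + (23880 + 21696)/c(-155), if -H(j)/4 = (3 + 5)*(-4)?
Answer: -29366457201/424496 ≈ -69180.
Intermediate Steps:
h = -344903/147816 (h = -7/3 + (1/3)/49272 = -7/3 + (1/3)*(1/49272) = -7/3 + 1/147816 = -344903/147816 ≈ -2.3333)
H(j) = 128 (H(j) = -4*(3 + 5)*(-4) = -32*(-4) = -4*(-32) = 128)
c(L) = 128/L
32643/h + (23880 + 21696)/c(-155) = 32643/(-344903/147816) + (23880 + 21696)/((128/(-155))) = 32643*(-147816/344903) + 45576/((128*(-1/155))) = -371165976/26531 + 45576/(-128/155) = -371165976/26531 + 45576*(-155/128) = -371165976/26531 - 883035/16 = -29366457201/424496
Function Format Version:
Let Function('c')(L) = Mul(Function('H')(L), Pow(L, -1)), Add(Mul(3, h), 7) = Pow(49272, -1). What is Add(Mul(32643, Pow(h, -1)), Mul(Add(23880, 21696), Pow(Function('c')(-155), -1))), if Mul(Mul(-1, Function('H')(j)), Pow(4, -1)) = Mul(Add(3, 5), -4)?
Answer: Rational(-29366457201, 424496) ≈ -69180.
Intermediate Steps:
h = Rational(-344903, 147816) (h = Add(Rational(-7, 3), Mul(Rational(1, 3), Pow(49272, -1))) = Add(Rational(-7, 3), Mul(Rational(1, 3), Rational(1, 49272))) = Add(Rational(-7, 3), Rational(1, 147816)) = Rational(-344903, 147816) ≈ -2.3333)
Function('H')(j) = 128 (Function('H')(j) = Mul(-4, Mul(Add(3, 5), -4)) = Mul(-4, Mul(8, -4)) = Mul(-4, -32) = 128)
Function('c')(L) = Mul(128, Pow(L, -1))
Add(Mul(32643, Pow(h, -1)), Mul(Add(23880, 21696), Pow(Function('c')(-155), -1))) = Add(Mul(32643, Pow(Rational(-344903, 147816), -1)), Mul(Add(23880, 21696), Pow(Mul(128, Pow(-155, -1)), -1))) = Add(Mul(32643, Rational(-147816, 344903)), Mul(45576, Pow(Mul(128, Rational(-1, 155)), -1))) = Add(Rational(-371165976, 26531), Mul(45576, Pow(Rational(-128, 155), -1))) = Add(Rational(-371165976, 26531), Mul(45576, Rational(-155, 128))) = Add(Rational(-371165976, 26531), Rational(-883035, 16)) = Rational(-29366457201, 424496)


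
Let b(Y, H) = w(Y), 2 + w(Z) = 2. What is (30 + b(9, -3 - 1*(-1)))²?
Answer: 900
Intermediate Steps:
w(Z) = 0 (w(Z) = -2 + 2 = 0)
b(Y, H) = 0
(30 + b(9, -3 - 1*(-1)))² = (30 + 0)² = 30² = 900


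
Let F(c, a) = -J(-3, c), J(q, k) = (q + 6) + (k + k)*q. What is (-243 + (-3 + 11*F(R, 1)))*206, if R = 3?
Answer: -16686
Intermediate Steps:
J(q, k) = 6 + q + 2*k*q (J(q, k) = (6 + q) + (2*k)*q = (6 + q) + 2*k*q = 6 + q + 2*k*q)
F(c, a) = -3 + 6*c (F(c, a) = -(6 - 3 + 2*c*(-3)) = -(6 - 3 - 6*c) = -(3 - 6*c) = -3 + 6*c)
(-243 + (-3 + 11*F(R, 1)))*206 = (-243 + (-3 + 11*(-3 + 6*3)))*206 = (-243 + (-3 + 11*(-3 + 18)))*206 = (-243 + (-3 + 11*15))*206 = (-243 + (-3 + 165))*206 = (-243 + 162)*206 = -81*206 = -16686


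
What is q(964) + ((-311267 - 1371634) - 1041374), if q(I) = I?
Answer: -2723311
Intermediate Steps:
q(964) + ((-311267 - 1371634) - 1041374) = 964 + ((-311267 - 1371634) - 1041374) = 964 + (-1682901 - 1041374) = 964 - 2724275 = -2723311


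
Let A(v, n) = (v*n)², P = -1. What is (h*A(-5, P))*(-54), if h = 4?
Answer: -5400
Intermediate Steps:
A(v, n) = n²*v² (A(v, n) = (n*v)² = n²*v²)
(h*A(-5, P))*(-54) = (4*((-1)²*(-5)²))*(-54) = (4*(1*25))*(-54) = (4*25)*(-54) = 100*(-54) = -5400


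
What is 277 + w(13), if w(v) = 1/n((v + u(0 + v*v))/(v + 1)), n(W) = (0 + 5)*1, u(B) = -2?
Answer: 1386/5 ≈ 277.20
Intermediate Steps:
n(W) = 5 (n(W) = 5*1 = 5)
w(v) = ⅕ (w(v) = 1/5 = ⅕)
277 + w(13) = 277 + ⅕ = 1386/5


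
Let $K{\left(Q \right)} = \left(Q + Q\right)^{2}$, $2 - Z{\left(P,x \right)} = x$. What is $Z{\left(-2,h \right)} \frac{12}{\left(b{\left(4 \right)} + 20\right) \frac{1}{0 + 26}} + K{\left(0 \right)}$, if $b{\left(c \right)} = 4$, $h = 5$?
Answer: $-39$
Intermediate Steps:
$Z{\left(P,x \right)} = 2 - x$
$K{\left(Q \right)} = 4 Q^{2}$ ($K{\left(Q \right)} = \left(2 Q\right)^{2} = 4 Q^{2}$)
$Z{\left(-2,h \right)} \frac{12}{\left(b{\left(4 \right)} + 20\right) \frac{1}{0 + 26}} + K{\left(0 \right)} = \left(2 - 5\right) \frac{12}{\left(4 + 20\right) \frac{1}{0 + 26}} + 4 \cdot 0^{2} = \left(2 - 5\right) \frac{12}{24 \cdot \frac{1}{26}} + 4 \cdot 0 = - 3 \frac{12}{24 \cdot \frac{1}{26}} + 0 = - 3 \frac{12}{\frac{12}{13}} + 0 = - 3 \cdot 12 \cdot \frac{13}{12} + 0 = \left(-3\right) 13 + 0 = -39 + 0 = -39$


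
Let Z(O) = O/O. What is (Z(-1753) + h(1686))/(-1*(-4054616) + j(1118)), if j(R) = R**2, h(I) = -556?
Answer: -37/353636 ≈ -0.00010463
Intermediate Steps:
Z(O) = 1
(Z(-1753) + h(1686))/(-1*(-4054616) + j(1118)) = (1 - 556)/(-1*(-4054616) + 1118**2) = -555/(4054616 + 1249924) = -555/5304540 = -555*1/5304540 = -37/353636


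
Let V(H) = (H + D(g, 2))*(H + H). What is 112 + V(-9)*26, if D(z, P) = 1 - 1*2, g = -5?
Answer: 4792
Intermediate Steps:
D(z, P) = -1 (D(z, P) = 1 - 2 = -1)
V(H) = 2*H*(-1 + H) (V(H) = (H - 1)*(H + H) = (-1 + H)*(2*H) = 2*H*(-1 + H))
112 + V(-9)*26 = 112 + (2*(-9)*(-1 - 9))*26 = 112 + (2*(-9)*(-10))*26 = 112 + 180*26 = 112 + 4680 = 4792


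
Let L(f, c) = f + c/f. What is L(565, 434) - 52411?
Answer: -29292556/565 ≈ -51845.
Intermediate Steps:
L(f, c) = f + c/f
L(565, 434) - 52411 = (565 + 434/565) - 52411 = 319659/565 - 52411 = -29292556/565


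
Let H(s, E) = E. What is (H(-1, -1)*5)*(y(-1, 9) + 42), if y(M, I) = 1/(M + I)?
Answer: -1685/8 ≈ -210.63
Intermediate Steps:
y(M, I) = 1/(I + M)
(H(-1, -1)*5)*(y(-1, 9) + 42) = (-1*5)*(1/(9 - 1) + 42) = -5*(1/8 + 42) = -5*337/8 = -1685/8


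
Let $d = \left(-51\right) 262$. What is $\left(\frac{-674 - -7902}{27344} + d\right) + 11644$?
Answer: $- \frac{11742441}{6836} \approx -1717.7$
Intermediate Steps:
$d = -13362$
$\left(\frac{-674 - -7902}{27344} + d\right) + 11644 = \left(\frac{-674 - -7902}{27344} - 13362\right) + 11644 = \left(\left(-674 + 7902\right) \frac{1}{27344} - 13362\right) + 11644 = \left(7228 \cdot \frac{1}{27344} - 13362\right) + 11644 = \left(\frac{1807}{6836} - 13362\right) + 11644 = - \frac{91340825}{6836} + 11644 = - \frac{11742441}{6836}$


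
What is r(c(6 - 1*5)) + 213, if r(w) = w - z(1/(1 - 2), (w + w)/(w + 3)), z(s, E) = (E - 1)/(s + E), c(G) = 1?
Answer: 213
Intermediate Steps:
z(s, E) = (-1 + E)/(E + s)
r(w) = -1 + w (r(w) = w - (-1 + (w + w)/(w + 3))/((w + w)/(w + 3) + 1/(1 - 2)) = w - (-1 + (2*w)/(3 + w))/((2*w)/(3 + w) + 1/(-1)) = w - (-1 + 2*w/(3 + w))/(2*w/(3 + w) - 1) = w - (-1 + 2*w/(3 + w))/(-1 + 2*w/(3 + w)) = w - 1*1 = w - 1 = -1 + w)
r(c(6 - 1*5)) + 213 = (-1 + 1) + 213 = 0 + 213 = 213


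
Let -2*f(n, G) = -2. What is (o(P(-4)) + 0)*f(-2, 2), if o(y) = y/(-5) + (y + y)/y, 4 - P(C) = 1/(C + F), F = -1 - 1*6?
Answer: 13/11 ≈ 1.1818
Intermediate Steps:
F = -7 (F = -1 - 6 = -7)
f(n, G) = 1 (f(n, G) = -½*(-2) = 1)
P(C) = 4 - 1/(-7 + C) (P(C) = 4 - 1/(C - 7) = 4 - 1/(-7 + C))
o(y) = 2 - y/5 (o(y) = y*(-⅕) + (2*y)/y = -y/5 + 2 = 2 - y/5)
(o(P(-4)) + 0)*f(-2, 2) = ((2 - (-29 + 4*(-4))/(5*(-7 - 4))) + 0)*1 = ((2 - (-29 - 16)/(5*(-11))) + 0)*1 = ((2 - (-1)*(-45)/55) + 0)*1 = ((2 - ⅕*45/11) + 0)*1 = ((2 - 9/11) + 0)*1 = (13/11 + 0)*1 = (13/11)*1 = 13/11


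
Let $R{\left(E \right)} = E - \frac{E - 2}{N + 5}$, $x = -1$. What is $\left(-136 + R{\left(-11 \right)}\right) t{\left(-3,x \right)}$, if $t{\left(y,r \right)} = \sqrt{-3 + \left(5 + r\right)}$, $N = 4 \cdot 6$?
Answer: $- \frac{4250}{29} \approx -146.55$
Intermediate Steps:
$N = 24$
$t{\left(y,r \right)} = \sqrt{2 + r}$
$R{\left(E \right)} = \frac{2}{29} + \frac{28 E}{29}$ ($R{\left(E \right)} = E - \frac{E - 2}{24 + 5} = E - \frac{-2 + E}{29} = E - \left(-2 + E\right) \frac{1}{29} = E - \left(- \frac{2}{29} + \frac{E}{29}\right) = \frac{2}{29} + \frac{28 E}{29}$)
$\left(-136 + R{\left(-11 \right)}\right) t{\left(-3,x \right)} = \left(-136 + \left(\frac{2}{29} + \frac{28}{29} \left(-11\right)\right)\right) \sqrt{2 - 1} = \left(-136 + \left(\frac{2}{29} - \frac{308}{29}\right)\right) \sqrt{1} = \left(-136 - \frac{306}{29}\right) 1 = \left(- \frac{4250}{29}\right) 1 = - \frac{4250}{29}$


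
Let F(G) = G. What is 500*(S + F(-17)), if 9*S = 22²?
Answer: 165500/9 ≈ 18389.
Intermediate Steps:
S = 484/9 (S = (⅑)*22² = (⅑)*484 = 484/9 ≈ 53.778)
500*(S + F(-17)) = 500*(484/9 - 17) = 500*(331/9) = 165500/9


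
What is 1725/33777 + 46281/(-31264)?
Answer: -503100979/352001376 ≈ -1.4293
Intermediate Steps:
1725/33777 + 46281/(-31264) = 1725*(1/33777) + 46281*(-1/31264) = 575/11259 - 46281/31264 = -503100979/352001376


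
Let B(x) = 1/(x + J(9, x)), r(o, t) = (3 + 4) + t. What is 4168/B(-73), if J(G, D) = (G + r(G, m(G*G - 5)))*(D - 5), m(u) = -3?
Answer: -4530616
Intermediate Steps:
r(o, t) = 7 + t
J(G, D) = (-5 + D)*(4 + G) (J(G, D) = (G + (7 - 3))*(D - 5) = (G + 4)*(-5 + D) = (4 + G)*(-5 + D) = (-5 + D)*(4 + G))
B(x) = 1/(-65 + 14*x) (B(x) = 1/(x + (-20 - 5*9 + 4*x + x*9)) = 1/(x + (-20 - 45 + 4*x + 9*x)) = 1/(x + (-65 + 13*x)) = 1/(-65 + 14*x))
4168/B(-73) = 4168/(1/(-65 + 14*(-73))) = 4168/(1/(-65 - 1022)) = 4168/(1/(-1087)) = 4168/(-1/1087) = 4168*(-1087) = -4530616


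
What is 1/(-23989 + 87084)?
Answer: 1/63095 ≈ 1.5849e-5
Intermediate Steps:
1/(-23989 + 87084) = 1/63095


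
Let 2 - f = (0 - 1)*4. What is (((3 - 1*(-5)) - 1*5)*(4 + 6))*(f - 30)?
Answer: -720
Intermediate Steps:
f = 6 (f = 2 - (0 - 1)*4 = 2 - (-1)*4 = 2 - 1*(-4) = 2 + 4 = 6)
(((3 - 1*(-5)) - 1*5)*(4 + 6))*(f - 30) = (((3 - 1*(-5)) - 1*5)*(4 + 6))*(6 - 30) = (((3 + 5) - 5)*10)*(-24) = ((8 - 5)*10)*(-24) = (3*10)*(-24) = 30*(-24) = -720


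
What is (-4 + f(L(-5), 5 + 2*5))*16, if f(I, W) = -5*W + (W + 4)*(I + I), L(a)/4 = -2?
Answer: -6128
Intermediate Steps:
L(a) = -8 (L(a) = 4*(-2) = -8)
f(I, W) = -5*W + 2*I*(4 + W) (f(I, W) = -5*W + (4 + W)*(2*I) = -5*W + 2*I*(4 + W))
(-4 + f(L(-5), 5 + 2*5))*16 = (-4 + (-5*(5 + 2*5) + 8*(-8) + 2*(-8)*(5 + 2*5)))*16 = (-4 + (-5*(5 + 10) - 64 + 2*(-8)*(5 + 10)))*16 = (-4 + (-5*15 - 64 + 2*(-8)*15))*16 = (-4 + (-75 - 64 - 240))*16 = (-4 - 379)*16 = -383*16 = -6128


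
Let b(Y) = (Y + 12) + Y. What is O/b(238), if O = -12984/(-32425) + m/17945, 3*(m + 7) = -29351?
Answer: -12669673/42592636950 ≈ -0.00029746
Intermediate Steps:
m = -29372/3 (m = -7 + (⅓)*(-29351) = -7 - 29351/3 = -29372/3 ≈ -9790.7)
b(Y) = 12 + 2*Y (b(Y) = (12 + Y) + Y = 12 + 2*Y)
O = -50678692/349119975 (O = -12984/(-32425) - 29372/3/17945 = -12984*(-1/32425) - 29372/3*1/17945 = 12984/32425 - 29372/53835 = -50678692/349119975 ≈ -0.14516)
O/b(238) = -50678692/(349119975*(12 + 2*238)) = -50678692/(349119975*(12 + 476)) = -50678692/349119975/488 = -50678692/349119975*1/488 = -12669673/42592636950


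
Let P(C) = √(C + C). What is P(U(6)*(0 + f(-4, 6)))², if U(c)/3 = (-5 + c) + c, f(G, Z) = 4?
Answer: 168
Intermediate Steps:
U(c) = -15 + 6*c (U(c) = 3*((-5 + c) + c) = 3*(-5 + 2*c) = -15 + 6*c)
P(C) = √2*√C (P(C) = √(2*C) = √2*√C)
P(U(6)*(0 + f(-4, 6)))² = (√2*√((-15 + 6*6)*(0 + 4)))² = (√2*√((-15 + 36)*4))² = (√2*√(21*4))² = (√2*√84)² = (√2*(2*√21))² = (2*√42)² = 168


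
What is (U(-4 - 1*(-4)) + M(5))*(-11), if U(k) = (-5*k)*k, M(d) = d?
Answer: -55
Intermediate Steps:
U(k) = -5*k²
(U(-4 - 1*(-4)) + M(5))*(-11) = (-5*(-4 - 1*(-4))² + 5)*(-11) = (-5*(-4 + 4)² + 5)*(-11) = (-5*0² + 5)*(-11) = (-5*0 + 5)*(-11) = (0 + 5)*(-11) = 5*(-11) = -55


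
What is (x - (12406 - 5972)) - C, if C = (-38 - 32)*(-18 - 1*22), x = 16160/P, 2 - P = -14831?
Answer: -136951762/14833 ≈ -9232.9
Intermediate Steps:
P = 14833 (P = 2 - 1*(-14831) = 2 + 14831 = 14833)
x = 16160/14833 ≈ 1.0895
C = 2800 (C = -70*(-18 - 22) = -70*(-40) = 2800)
(x - (12406 - 5972)) - C = (16160/14833 - (12406 - 5972)) - 1*2800 = (16160/14833 - 1*6434) - 2800 = (16160/14833 - 6434) - 2800 = -95419362/14833 - 2800 = -136951762/14833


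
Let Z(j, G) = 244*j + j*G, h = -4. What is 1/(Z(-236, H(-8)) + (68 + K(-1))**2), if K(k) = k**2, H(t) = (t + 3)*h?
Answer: -1/57543 ≈ -1.7378e-5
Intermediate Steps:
H(t) = -12 - 4*t (H(t) = (t + 3)*(-4) = (3 + t)*(-4) = -12 - 4*t)
Z(j, G) = 244*j + G*j
1/(Z(-236, H(-8)) + (68 + K(-1))**2) = 1/(-236*(244 + (-12 - 4*(-8))) + (68 + (-1)**2)**2) = 1/(-236*(244 + (-12 + 32)) + (68 + 1)**2) = 1/(-236*(244 + 20) + 69**2) = 1/(-236*264 + 4761) = 1/(-62304 + 4761) = 1/(-57543) = -1/57543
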